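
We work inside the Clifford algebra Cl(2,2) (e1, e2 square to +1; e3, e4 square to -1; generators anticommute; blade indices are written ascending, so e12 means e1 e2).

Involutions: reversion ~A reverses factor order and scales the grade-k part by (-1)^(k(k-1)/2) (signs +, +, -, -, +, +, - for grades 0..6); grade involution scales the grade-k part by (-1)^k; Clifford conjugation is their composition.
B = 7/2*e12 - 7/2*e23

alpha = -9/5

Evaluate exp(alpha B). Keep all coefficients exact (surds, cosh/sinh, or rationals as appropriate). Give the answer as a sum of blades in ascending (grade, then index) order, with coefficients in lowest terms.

B^2 term by term: the squares give (7/2)^2*(e12)^2 + (-7/2)^2*(e23)^2 = 49/4*(-1) + 49/4*(+1) = 0 (each basis 2-blade squares to minus the product of its generators' squares); cross terms between blades sharing an index anticommute and cancel. So B^2 = 0.
B^2 = 0, so the series truncates immediately: exp(alpha B) = 1 + alpha B (parabolic case).
Answer: 1 - 63/10*e12 + 63/10*e23


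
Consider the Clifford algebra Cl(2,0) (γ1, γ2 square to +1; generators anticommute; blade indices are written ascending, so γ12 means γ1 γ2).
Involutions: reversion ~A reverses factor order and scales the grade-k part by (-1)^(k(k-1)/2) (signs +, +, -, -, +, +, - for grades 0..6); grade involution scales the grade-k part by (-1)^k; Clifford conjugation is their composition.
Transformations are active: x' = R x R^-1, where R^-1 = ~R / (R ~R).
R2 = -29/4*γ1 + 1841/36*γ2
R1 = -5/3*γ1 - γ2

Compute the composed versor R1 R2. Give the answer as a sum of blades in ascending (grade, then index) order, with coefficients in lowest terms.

Distribute over the terms of R1 (each basis-blade product reordered to ascending indices, repeated generators contracted through their squares):
(-5/3*γ1) R2 = 145/12 - 9205/108*γ12
(-γ2) R2 = -1841/36 - 29/4*γ12
Summing the partial products and collecting blades:
Answer: -703/18 - 2497/27*γ12


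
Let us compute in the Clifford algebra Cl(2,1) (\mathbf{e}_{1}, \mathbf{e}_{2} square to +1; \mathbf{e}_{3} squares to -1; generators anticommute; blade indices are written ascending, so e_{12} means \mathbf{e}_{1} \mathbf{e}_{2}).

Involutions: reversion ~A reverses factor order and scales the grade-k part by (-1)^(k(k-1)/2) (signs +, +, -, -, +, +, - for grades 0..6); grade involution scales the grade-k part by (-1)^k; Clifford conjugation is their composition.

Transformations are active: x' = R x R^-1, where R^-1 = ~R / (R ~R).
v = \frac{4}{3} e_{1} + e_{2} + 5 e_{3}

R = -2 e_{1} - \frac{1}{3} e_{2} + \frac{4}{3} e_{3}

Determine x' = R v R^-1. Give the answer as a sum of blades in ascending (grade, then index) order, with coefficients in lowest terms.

~R = -2 e_{1} - \frac{1}{3} e_{2} + \frac{4}{3} e_{3}, and R ~R = \frac{7}{3}, so R^-1 = ~R / (\frac{7}{3}).
R v = -\frac{29}{3} - \frac{14}{9} e_{12} - \frac{106}{9} e_{13} - 3 e_{23}
Answer: \frac{320}{21} e_{1} + \frac{37}{21} e_{2} - \frac{337}{21} e_{3}


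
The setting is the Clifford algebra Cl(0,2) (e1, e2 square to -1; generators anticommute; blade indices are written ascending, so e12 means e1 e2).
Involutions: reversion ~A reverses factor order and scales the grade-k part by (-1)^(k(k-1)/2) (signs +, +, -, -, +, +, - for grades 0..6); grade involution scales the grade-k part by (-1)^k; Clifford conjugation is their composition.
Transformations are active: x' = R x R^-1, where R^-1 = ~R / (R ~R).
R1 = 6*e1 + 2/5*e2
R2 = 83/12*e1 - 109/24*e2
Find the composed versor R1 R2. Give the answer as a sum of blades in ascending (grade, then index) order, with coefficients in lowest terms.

Distribute over the terms of R1 (each basis-blade product reordered to ascending indices, repeated generators contracted through their squares):
(6*e1) R2 = -83/2 - 109/4*e12
(2/5*e2) R2 = 109/60 - 83/30*e12
Summing the partial products and collecting blades:
Answer: -2381/60 - 1801/60*e12


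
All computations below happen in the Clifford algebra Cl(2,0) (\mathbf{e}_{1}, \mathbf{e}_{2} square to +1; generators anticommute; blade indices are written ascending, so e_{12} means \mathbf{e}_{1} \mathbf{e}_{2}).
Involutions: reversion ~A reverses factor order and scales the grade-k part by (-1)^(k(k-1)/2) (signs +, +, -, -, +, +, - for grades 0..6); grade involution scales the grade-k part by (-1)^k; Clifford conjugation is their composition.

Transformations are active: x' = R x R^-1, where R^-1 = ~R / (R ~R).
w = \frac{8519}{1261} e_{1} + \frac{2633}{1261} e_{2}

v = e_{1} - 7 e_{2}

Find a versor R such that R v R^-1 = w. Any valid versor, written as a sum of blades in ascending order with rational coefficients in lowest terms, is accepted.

A norm check does it: q(v) = q(w) = 50, hence R = v + w = \frac{9780}{1261} e_{1} - \frac{6194}{1261} e_{2} realises the map — parallel part kept, (v - w)/2 negated, v carried to w.
Answer: \frac{9780}{1261} e_{1} - \frac{6194}{1261} e_{2}


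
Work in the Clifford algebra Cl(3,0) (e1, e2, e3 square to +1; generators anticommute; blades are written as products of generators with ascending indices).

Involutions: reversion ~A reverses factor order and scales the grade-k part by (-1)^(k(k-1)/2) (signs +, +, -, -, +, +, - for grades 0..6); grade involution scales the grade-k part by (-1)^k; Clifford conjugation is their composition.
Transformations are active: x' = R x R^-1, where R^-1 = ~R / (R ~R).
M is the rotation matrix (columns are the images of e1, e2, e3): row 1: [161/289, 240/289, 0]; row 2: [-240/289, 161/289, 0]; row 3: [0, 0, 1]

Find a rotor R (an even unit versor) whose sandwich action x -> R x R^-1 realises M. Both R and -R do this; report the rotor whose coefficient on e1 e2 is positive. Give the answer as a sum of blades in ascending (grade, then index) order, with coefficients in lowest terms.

Method: write R = a + b12*e1 e2 + b13*e1 e3 + b23*e2 e3 with a^2 + b12^2 + b13^2 + b23^2 = 1 (so R^-1 = ~R). Expanding the columns R e_j ~R gives tr M = 4a^2 - 1 and, from the antisymmetric part, M21 - M12 = -4a*b12, M13 - M31 = 4a*b13, M32 - M23 = -4a*b23.
Here tr M = 611/289, so a^2 = (1 + tr M)/4 = 225/289 and a = ±15/17. Taking a = 15/17: M21 - M12 = -480/289, M13 - M31 = 0, M32 - M23 = 0, giving b12 = 8/17, b13 = 0, b23 = 0, i.e. R = 15/17 + 8/17*e1 e2.
Its e1 e2 coefficient is already positive.
Answer: 15/17 + 8/17*e1 e2. Why the constraint matters: R and -R act identically through the sandwich — M has trace 611/289 either way — so only the sign condition on e1 e2 picks one of the two preimages.


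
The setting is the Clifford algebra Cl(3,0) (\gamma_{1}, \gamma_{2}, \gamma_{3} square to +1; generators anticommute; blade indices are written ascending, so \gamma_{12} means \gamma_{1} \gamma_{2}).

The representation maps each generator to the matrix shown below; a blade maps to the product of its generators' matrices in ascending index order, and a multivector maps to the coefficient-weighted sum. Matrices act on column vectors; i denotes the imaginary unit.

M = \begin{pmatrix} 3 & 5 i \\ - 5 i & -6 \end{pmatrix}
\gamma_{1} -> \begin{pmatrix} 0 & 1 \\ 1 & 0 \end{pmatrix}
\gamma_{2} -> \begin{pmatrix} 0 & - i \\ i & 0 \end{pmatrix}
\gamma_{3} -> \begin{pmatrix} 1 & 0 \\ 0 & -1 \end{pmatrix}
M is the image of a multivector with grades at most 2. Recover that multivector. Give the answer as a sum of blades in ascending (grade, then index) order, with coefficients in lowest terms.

Method: 1, rho(\gamma_{1}), rho(\gamma_{2}), rho(\gamma_{3}) form a trace-orthogonal basis of the 2x2 complex matrices (tr(X Y) = 2 if X = Y, else 0), so M = m0*1 + m1*rho(\gamma_{1}) + m2*rho(\gamma_{2}) + m3*rho(\gamma_{3}) with m0 = tr(M)/2 = - \frac{3}{2}, m1 = tr(M rho(\gamma_{1}))/2 = 0, m2 = tr(M rho(\gamma_{2}))/2 = -5, m3 = tr(M rho(\gamma_{3}))/2 = \frac{9}{2}.
Multiplying table entries, the bivector images are rho(\gamma_{12}) = i*rho(\gamma_{3}), rho(\gamma_{13}) = -i*rho(\gamma_{2}), rho(\gamma_{23}) = i*rho(\gamma_{1}); with real blade coefficients the real parts of m0..m3 are the coefficients of 1, \gamma_{1}, \gamma_{2}, \gamma_{3} and the imaginary parts give the bivectors (\gamma_{23}: Im m1, \gamma_{13}: -Im m2, \gamma_{12}: Im m3).
Answer: -\frac{3}{2} - 5 \gamma_{2} + \frac{9}{2} \gamma_{3}


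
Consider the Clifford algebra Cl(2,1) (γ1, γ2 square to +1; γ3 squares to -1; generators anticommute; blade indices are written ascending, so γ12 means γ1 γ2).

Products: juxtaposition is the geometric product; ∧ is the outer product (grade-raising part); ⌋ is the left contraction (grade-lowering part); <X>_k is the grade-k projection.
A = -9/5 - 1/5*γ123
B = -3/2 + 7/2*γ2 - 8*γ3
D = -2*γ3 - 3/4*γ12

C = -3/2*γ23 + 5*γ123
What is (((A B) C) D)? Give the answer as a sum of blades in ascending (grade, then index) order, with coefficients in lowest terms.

step 1: 27/10 - 63/10*γ2 + 72/5*γ3 - 8/5*γ12 + 7/10*γ13 + 3/10*γ123
step 2: 3/2 - 9/20*γ1 - 251/10*γ2 + 349/20*γ3 - 1461/20*γ12 + 339/10*γ13 - 81/20*γ23 + 27/2*γ123
step 3: -1591/80 + 1959/40*γ1 - 621/80*γ2 + 57/8*γ3 + 207/8*γ12 - 171/80*γ13 + 991/40*γ23 + 10641/80*γ123
Answer: -1591/80 + 1959/40*γ1 - 621/80*γ2 + 57/8*γ3 + 207/8*γ12 - 171/80*γ13 + 991/40*γ23 + 10641/80*γ123


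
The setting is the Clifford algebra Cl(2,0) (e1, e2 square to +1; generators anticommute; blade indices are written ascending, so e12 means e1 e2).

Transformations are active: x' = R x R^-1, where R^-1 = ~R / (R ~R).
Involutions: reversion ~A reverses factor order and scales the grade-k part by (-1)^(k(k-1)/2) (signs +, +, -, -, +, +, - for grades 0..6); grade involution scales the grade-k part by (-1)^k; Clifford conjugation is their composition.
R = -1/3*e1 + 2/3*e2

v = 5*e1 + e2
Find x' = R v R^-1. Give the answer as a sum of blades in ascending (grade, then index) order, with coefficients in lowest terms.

~R = -1/3*e1 + 2/3*e2, and R ~R = 5/9, so R^-1 = ~R / (5/9).
R v = -1 - 11/3*e12
Answer: -19/5*e1 - 17/5*e2


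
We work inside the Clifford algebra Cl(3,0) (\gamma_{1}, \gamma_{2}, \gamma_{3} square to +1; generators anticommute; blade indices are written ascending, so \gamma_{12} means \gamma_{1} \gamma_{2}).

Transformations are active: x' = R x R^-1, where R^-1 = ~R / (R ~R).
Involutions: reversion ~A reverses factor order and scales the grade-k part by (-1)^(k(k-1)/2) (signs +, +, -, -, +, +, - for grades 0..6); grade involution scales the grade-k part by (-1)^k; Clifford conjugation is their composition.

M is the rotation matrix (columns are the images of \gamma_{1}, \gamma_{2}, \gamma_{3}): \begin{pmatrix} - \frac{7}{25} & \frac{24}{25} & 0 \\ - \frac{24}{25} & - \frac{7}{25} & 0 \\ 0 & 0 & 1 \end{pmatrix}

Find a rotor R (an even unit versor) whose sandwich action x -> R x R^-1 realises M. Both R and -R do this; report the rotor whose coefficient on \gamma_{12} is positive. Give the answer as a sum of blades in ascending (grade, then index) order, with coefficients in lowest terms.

Method: write R = a + b12*\gamma_{12} + b13*\gamma_{13} + b23*\gamma_{23} with a^2 + b12^2 + b13^2 + b23^2 = 1 (so R^-1 = ~R). Expanding the columns R e_j ~R gives tr M = 4a^2 - 1 and, from the antisymmetric part, M21 - M12 = -4a*b12, M13 - M31 = 4a*b13, M32 - M23 = -4a*b23.
Here tr M = \frac{11}{25}, so a^2 = (1 + tr M)/4 = \frac{9}{25} and a = ±\frac{3}{5}. Taking a = \frac{3}{5}: M21 - M12 = -\frac{48}{25}, M13 - M31 = 0, M32 - M23 = 0, giving b12 = \frac{4}{5}, b13 = 0, b23 = 0, i.e. R = \frac{3}{5} + \frac{4}{5} \gamma_{12}.
Its \gamma_{12} coefficient is already positive.
Answer: \frac{3}{5} + \frac{4}{5} \gamma_{12}. Key observation: the double cover Spin(3) -> SO(3) sends R and -R to the same matrix (trace \frac{11}{25} here), so the stated sign of the \gamma_{12} coefficient is what selects one sheet.


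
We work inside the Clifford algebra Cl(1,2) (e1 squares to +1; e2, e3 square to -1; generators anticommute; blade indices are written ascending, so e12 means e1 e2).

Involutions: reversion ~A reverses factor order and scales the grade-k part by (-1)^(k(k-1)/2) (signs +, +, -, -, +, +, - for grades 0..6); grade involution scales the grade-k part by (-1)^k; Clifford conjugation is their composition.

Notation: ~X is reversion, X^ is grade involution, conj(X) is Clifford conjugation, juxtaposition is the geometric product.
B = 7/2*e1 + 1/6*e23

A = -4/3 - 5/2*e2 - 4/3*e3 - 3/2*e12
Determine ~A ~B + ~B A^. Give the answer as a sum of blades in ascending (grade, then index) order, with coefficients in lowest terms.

first term: -14/3*e1 - 181/36*e2 - 5/12*e3 + 35/4*e12 + 59/12*e13 + 2/9*e23
second term: -14/3*e1 - 181/36*e2 - 5/12*e3 + 35/4*e12 + 59/12*e13 + 2/9*e23
Answer: -28/3*e1 - 181/18*e2 - 5/6*e3 + 35/2*e12 + 59/6*e13 + 4/9*e23


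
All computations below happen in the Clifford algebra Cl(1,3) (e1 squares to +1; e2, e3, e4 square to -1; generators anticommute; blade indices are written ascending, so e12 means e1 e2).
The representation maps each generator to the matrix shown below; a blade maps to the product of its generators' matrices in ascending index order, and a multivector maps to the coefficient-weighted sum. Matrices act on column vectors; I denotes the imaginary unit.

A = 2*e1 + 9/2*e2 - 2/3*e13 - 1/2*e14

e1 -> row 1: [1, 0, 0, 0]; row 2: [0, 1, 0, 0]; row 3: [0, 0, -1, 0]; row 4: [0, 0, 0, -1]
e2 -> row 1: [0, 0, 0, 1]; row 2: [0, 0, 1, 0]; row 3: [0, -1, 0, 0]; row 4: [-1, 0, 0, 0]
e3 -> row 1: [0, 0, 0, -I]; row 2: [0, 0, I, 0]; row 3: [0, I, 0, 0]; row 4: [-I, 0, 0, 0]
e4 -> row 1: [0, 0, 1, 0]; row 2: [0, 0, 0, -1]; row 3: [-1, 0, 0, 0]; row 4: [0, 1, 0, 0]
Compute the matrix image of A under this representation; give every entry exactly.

Bivector images (products of the table entries): rho(e13) = rho(e1)rho(e3) = row 1: [0, 0, 0, -I]; row 2: [0, 0, I, 0]; row 3: [0, -I, 0, 0]; row 4: [I, 0, 0, 0]; rho(e14) = rho(e1)rho(e4) = row 1: [0, 0, 1, 0]; row 2: [0, 0, 0, -1]; row 3: [1, 0, 0, 0]; row 4: [0, -1, 0, 0].
M = (2)*rho(e1) + (9/2)*rho(e2) + (-2/3)*rho(e13) + (-1/2)*rho(e14), summed entrywise:
Answer: row 1: [2, 0, -1/2, 9/2 + 2*I/3]; row 2: [0, 2, 9/2 - 2*I/3, 1/2]; row 3: [-1/2, -9/2 + 2*I/3, -2, 0]; row 4: [-9/2 - 2*I/3, 1/2, 0, -2]


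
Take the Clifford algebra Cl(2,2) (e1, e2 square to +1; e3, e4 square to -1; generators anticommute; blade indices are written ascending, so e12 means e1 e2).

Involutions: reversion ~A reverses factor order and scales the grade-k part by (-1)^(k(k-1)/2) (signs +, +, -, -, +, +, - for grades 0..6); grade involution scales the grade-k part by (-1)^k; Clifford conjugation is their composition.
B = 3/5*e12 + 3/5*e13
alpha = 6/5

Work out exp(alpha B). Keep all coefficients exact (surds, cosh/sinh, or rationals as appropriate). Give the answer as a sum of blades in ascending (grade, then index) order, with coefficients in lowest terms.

B^2 term by term: the squares give (3/5)^2*(e12)^2 + (3/5)^2*(e13)^2 = 9/25*(-1) + 9/25*(+1) = 0 (each basis 2-blade squares to minus the product of its generators' squares); cross terms between blades sharing an index anticommute and cancel. So B^2 = 0.
B^2 = 0, so the series truncates immediately: exp(alpha B) = 1 + alpha B (parabolic case).
Answer: 1 + 18/25*e12 + 18/25*e13


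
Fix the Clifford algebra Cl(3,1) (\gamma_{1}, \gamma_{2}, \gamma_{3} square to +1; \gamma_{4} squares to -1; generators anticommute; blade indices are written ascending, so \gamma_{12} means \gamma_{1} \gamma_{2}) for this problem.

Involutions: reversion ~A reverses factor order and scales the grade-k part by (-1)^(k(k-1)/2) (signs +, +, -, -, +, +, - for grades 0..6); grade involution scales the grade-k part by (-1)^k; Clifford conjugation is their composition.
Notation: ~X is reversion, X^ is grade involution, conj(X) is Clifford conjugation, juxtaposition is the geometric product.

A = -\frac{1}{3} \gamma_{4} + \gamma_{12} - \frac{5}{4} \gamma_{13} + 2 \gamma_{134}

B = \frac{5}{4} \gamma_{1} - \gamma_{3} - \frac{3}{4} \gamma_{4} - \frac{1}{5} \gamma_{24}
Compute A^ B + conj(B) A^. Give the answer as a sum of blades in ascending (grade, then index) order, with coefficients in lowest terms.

first term: \frac{1}{4} + \frac{5}{4} \gamma_{1} - \frac{79}{60} \gamma_{2} + \frac{25}{16} \gamma_{3} - \frac{3}{2} \gamma_{13} - \frac{157}{60} \gamma_{14} - \frac{13}{6} \gamma_{34} - \frac{7}{5} \gamma_{123} - \frac{3}{4} \gamma_{124} + \frac{15}{16} \gamma_{134} - \frac{1}{4} \gamma_{1234}
second term: -\frac{1}{4} + \frac{5}{4} \gamma_{1} - \frac{79}{60} \gamma_{2} + \frac{25}{16} \gamma_{3} + \frac{3}{2} \gamma_{13} + \frac{83}{60} \gamma_{14} + \frac{17}{6} \gamma_{34} + \frac{3}{5} \gamma_{123} + \frac{3}{4} \gamma_{124} - \frac{15}{16} \gamma_{134} + \frac{1}{4} \gamma_{1234}
Answer: \frac{5}{2} \gamma_{1} - \frac{79}{30} \gamma_{2} + \frac{25}{8} \gamma_{3} - \frac{37}{30} \gamma_{14} + \frac{2}{3} \gamma_{34} - \frac{4}{5} \gamma_{123}


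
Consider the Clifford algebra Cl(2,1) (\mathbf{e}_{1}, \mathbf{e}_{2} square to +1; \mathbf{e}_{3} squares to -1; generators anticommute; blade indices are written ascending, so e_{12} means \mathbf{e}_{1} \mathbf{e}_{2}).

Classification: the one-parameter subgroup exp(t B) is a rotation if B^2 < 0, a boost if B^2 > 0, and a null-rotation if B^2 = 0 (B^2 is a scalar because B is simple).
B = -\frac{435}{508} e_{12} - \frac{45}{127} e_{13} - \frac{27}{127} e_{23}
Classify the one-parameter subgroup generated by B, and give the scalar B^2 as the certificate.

B^2 term by term: the squares give (-\frac{435}{508})^2*(e_{12})^2 + (-\frac{45}{127})^2*(e_{13})^2 + (-\frac{27}{127})^2*(e_{23})^2 = \frac{189225}{258064}*(-1) + \frac{2025}{16129}*(+1) + \frac{729}{16129}*(+1) = -\frac{9}{16} (each basis 2-blade squares to minus the product of its generators' squares); cross terms between blades sharing an index anticommute and cancel. So B^2 = -\frac{9}{16}.
Answer: rotation, certificate B^2 = -\frac{9}{16}. One invariant decides it: the square -\frac{9}{16} survives every conjugation, and its sign is exactly the classification.


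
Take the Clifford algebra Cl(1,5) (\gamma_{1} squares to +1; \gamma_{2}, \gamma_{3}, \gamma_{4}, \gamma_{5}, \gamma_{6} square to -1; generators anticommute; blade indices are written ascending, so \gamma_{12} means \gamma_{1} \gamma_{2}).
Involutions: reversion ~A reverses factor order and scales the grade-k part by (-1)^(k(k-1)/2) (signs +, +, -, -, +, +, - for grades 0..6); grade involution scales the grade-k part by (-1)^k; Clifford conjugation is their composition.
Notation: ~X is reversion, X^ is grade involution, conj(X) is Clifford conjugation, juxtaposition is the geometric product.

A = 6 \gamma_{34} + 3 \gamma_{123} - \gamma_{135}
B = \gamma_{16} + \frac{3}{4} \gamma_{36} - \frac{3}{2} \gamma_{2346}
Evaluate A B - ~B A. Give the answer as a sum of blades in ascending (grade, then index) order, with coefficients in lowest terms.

first term: 9 \gamma_{26} + \frac{9}{2} \gamma_{46} - \frac{9}{4} \gamma_{126} + \frac{9}{2} \gamma_{146} - \frac{3}{4} \gamma_{156} + 3 \gamma_{236} - \gamma_{356} + 6 \gamma_{1346} - \frac{3}{2} \gamma_{12456}
second term: 9 \gamma_{26} + \frac{9}{2} \gamma_{46} - \frac{9}{4} \gamma_{126} + \frac{9}{2} \gamma_{146} - \frac{3}{4} \gamma_{156} + 3 \gamma_{236} - \gamma_{356} - 6 \gamma_{1346} + \frac{3}{2} \gamma_{12456}
Answer: 12 \gamma_{1346} - 3 \gamma_{12456}


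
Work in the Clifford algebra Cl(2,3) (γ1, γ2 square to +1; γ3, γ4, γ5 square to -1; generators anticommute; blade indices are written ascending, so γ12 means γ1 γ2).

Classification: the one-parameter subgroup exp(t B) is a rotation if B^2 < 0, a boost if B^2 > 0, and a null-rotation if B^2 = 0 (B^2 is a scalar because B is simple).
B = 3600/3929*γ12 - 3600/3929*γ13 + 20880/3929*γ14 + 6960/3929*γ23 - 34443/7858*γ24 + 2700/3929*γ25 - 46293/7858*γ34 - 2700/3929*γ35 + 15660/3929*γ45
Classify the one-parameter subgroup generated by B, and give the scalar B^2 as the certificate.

B^2 term by term: the squares give (3600/3929)^2*(γ12)^2 + (-3600/3929)^2*(γ13)^2 + (20880/3929)^2*(γ14)^2 + (6960/3929)^2*(γ23)^2 + (-34443/7858)^2*(γ24)^2 + (2700/3929)^2*(γ25)^2 + (-46293/7858)^2*(γ34)^2 + (-2700/3929)^2*(γ35)^2 + (15660/3929)^2*(γ45)^2 = 12960000/15437041*(-1) + 12960000/15437041*(+1) + 435974400/15437041*(+1) + 48441600/15437041*(+1) + 1186320249/61748164*(+1) + 7290000/15437041*(+1) + 2143041849/61748164*(-1) + 7290000/15437041*(-1) + 245235600/15437041*(-1) = 0 (each basis 2-blade squares to minus the product of its generators' squares); cross terms between blades sharing an index anticommute and cancel; the commuting (index-disjoint) pairs give grade-4 terms 2*c*c'*(blade product), which cancel blade by blade — γ1234: -166654800/15437041 - 123994800/15437041 + 290649600/15437041 = 0; γ1235: -19440000/15437041 + 19440000/15437041 = 0; γ1245: 112752000/15437041 - 112752000/15437041 = 0; γ1345: -112752000/15437041 + 112752000/15437041 = 0; γ2345: 217987200/15437041 - 92996100/15437041 - 124991100/15437041 = 0 — confirming B is simple. So B^2 = 0.
Answer: null-rotation, certificate B^2 = 0. Why this suffices: the scalar 0 survives any versor conjugation, so its sign alone determines the class however B is presented.


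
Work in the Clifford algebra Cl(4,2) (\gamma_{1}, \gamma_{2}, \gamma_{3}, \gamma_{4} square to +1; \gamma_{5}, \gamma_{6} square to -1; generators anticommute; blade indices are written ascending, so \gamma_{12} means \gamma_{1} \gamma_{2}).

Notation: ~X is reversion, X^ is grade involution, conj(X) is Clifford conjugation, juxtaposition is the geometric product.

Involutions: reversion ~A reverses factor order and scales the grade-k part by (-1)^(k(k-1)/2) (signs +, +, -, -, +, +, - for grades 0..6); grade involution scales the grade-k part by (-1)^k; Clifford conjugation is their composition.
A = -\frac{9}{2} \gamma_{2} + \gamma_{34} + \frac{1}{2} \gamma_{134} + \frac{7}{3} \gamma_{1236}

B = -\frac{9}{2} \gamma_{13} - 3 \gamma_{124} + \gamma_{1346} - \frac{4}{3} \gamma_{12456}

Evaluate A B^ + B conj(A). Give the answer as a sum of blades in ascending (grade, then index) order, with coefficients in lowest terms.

first term: \frac{9}{4} \gamma_{4} - \frac{1}{2} \gamma_{6} + 18 \gamma_{14} - \gamma_{16} + \frac{3}{2} \gamma_{23} + \frac{7}{3} \gamma_{24} - \frac{21}{2} \gamma_{26} - \frac{69}{4} \gamma_{123} + \frac{28}{9} \gamma_{345} + 7 \gamma_{346} + 6 \gamma_{1456} + \frac{2}{3} \gamma_{2356} + \frac{9}{2} \gamma_{12346} + \frac{4}{3} \gamma_{12356}
second term: \frac{9}{4} \gamma_{4} + \frac{1}{2} \gamma_{6} + 18 \gamma_{14} + \gamma_{16} + \frac{3}{2} \gamma_{23} - \frac{7}{3} \gamma_{24} - \frac{21}{2} \gamma_{26} + \frac{69}{4} \gamma_{123} + \frac{28}{9} \gamma_{345} - 7 \gamma_{346} + 6 \gamma_{1456} + \frac{2}{3} \gamma_{2356} - \frac{9}{2} \gamma_{12346} - \frac{4}{3} \gamma_{12356}
Answer: \frac{9}{2} \gamma_{4} + 36 \gamma_{14} + 3 \gamma_{23} - 21 \gamma_{26} + \frac{56}{9} \gamma_{345} + 12 \gamma_{1456} + \frac{4}{3} \gamma_{2356}


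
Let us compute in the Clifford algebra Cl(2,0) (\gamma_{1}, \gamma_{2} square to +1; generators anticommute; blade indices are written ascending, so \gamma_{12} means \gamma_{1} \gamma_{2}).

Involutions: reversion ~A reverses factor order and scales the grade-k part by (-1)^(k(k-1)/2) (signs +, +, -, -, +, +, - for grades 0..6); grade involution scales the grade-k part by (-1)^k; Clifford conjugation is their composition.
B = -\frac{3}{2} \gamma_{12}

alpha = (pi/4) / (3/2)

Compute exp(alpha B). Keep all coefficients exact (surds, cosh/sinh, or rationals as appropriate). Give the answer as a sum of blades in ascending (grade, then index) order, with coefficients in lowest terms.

B^2 = (-\frac{3}{2})^2*(\gamma_{12})^2 = \frac{9}{4}*(-1) = -\frac{9}{4} (a basis 2-blade squares to minus the product of its generators' squares).
B^2 = -\frac{9}{4} — B^2 < 0, so the exponential closes trigonometrically: l = \frac{3}{2}, alpha*l = \frac{\pi}{4}, so exp(alpha B) = cos(\frac{\pi}{4}) + (sin(\frac{\pi}{4})/(\frac{3}{2}))*B = \frac{\sqrt{2}}{2} + (\frac{\sqrt{2}}{3})*B.
Answer: \frac{\sqrt{2}}{2} - \frac{\sqrt{2}}{2} \gamma_{12}


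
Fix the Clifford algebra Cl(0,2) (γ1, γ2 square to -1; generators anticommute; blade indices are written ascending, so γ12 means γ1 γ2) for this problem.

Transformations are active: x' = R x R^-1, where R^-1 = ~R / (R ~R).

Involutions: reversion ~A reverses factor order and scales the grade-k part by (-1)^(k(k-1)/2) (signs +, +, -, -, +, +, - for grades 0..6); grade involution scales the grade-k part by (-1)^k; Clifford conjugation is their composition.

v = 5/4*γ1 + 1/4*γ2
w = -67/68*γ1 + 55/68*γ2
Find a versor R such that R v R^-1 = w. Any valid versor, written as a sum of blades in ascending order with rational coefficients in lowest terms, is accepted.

Sketch: the shared square -13/8 makes R = v + w = 9/34*γ1 + 18/17*γ2 the natural versor; its sandwich fixes that direction, negates (v - w)/2, and sends v to w.
Answer: 9/34*γ1 + 18/17*γ2


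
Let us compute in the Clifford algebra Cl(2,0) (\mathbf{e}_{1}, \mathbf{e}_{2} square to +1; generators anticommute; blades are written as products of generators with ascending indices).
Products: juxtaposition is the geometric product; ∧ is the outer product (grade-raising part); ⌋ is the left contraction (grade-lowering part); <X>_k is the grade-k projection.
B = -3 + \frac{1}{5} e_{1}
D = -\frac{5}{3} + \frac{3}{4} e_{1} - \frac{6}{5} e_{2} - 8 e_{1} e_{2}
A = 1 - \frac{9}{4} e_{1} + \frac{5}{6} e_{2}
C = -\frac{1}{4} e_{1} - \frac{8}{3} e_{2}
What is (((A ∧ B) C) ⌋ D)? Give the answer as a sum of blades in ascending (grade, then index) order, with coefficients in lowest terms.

step 1: -3 + \frac{139}{20} e_{1} - \frac{5}{2} e_{2} - \frac{1}{6} e_{1} e_{2}
step 2: \frac{1183}{240} + \frac{43}{36} e_{1} + \frac{191}{24} e_{2} - \frac{2299}{120} e_{1} e_{2}
step 3: -\frac{61249}{360} + \frac{64669}{960} e_{1} - \frac{27847}{1800} e_{2} - \frac{1183}{30} e_{1} e_{2}
Answer: -\frac{61249}{360} + \frac{64669}{960} e_{1} - \frac{27847}{1800} e_{2} - \frac{1183}{30} e_{1} e_{2}


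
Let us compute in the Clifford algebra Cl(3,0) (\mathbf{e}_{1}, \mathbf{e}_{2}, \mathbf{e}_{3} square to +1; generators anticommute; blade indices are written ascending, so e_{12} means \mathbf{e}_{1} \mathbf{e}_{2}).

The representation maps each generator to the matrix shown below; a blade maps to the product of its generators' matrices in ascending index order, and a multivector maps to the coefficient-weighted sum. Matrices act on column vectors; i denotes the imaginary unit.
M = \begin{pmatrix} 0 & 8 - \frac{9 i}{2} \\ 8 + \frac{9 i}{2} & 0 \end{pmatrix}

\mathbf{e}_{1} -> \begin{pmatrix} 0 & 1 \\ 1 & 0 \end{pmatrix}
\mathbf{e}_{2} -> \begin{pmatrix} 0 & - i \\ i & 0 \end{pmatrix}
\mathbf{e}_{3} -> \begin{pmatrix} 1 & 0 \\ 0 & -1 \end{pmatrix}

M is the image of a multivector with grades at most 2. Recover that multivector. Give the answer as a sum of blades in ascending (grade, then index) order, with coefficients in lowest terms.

Method: 1, rho(e_{1}), rho(e_{2}), rho(e_{3}) form a trace-orthogonal basis of the 2x2 complex matrices (tr(X Y) = 2 if X = Y, else 0), so M = m0*1 + m1*rho(e_{1}) + m2*rho(e_{2}) + m3*rho(e_{3}) with m0 = tr(M)/2 = 0, m1 = tr(M rho(e_{1}))/2 = 8, m2 = tr(M rho(e_{2}))/2 = \frac{9}{2}, m3 = tr(M rho(e_{3}))/2 = 0.
Multiplying table entries, the bivector images are rho(e_{12}) = i*rho(e_{3}), rho(e_{13}) = -i*rho(e_{2}), rho(e_{23}) = i*rho(e_{1}); with real blade coefficients the real parts of m0..m3 are the coefficients of 1, e_{1}, e_{2}, e_{3} and the imaginary parts give the bivectors (e_{23}: Im m1, e_{13}: -Im m2, e_{12}: Im m3).
Answer: 8 e_{1} + \frac{9}{2} e_{2}


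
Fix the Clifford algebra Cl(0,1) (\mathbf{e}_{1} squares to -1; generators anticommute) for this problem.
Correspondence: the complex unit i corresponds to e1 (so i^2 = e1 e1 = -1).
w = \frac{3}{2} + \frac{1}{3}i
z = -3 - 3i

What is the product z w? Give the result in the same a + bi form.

In blades: z = -3 - 3 e_{1}, w = \frac{3}{2} + \frac{1}{3} e_{1}.
Distribute z over w term by term (generator squares from the signature, products reordered to ascending indices): (-3)*w = -\frac{9}{2} - e_{1}; (-3 e_{1})*w = 1 - \frac{9}{2} e_{1}.
Sum: -\frac{7}{2} - \frac{11}{2} e_{1}; translating back through the correspondence:
Answer: -\frac{7}{2} - \frac{11}{2}i


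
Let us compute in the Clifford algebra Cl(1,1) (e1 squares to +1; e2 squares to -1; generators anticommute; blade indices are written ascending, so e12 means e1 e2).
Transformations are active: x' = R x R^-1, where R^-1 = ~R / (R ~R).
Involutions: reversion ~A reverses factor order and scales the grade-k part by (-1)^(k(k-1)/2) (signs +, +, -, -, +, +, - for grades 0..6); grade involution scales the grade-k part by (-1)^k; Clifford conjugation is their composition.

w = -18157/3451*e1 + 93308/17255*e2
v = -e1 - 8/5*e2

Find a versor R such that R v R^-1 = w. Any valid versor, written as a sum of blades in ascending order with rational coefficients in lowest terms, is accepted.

Construction: equal norms (both -39/25) license R = v + w = -21608/3451*e1 + 13140/3451*e2 — nothing changes along that direction, while (v - w)/2 changes sign, so v maps onto w.
Answer: -21608/3451*e1 + 13140/3451*e2


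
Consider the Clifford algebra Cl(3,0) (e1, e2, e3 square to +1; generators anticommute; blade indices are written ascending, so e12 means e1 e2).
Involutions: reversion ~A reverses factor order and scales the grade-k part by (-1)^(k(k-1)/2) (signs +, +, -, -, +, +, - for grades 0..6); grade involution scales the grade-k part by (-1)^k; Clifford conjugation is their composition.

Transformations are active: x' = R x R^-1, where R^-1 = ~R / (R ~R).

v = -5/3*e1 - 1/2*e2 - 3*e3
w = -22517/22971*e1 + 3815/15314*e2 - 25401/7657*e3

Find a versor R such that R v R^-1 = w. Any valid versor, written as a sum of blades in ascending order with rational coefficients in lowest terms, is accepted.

Reasoning: v^2 = w^2 = 433/36 since conjugation preserves the quadratic form; R = v + w = -60802/22971*e1 - 1921/7657*e2 - 48372/7657*e3 is then valid when invertible, keeping its own part and reversing (v - w)/2.
Answer: -60802/22971*e1 - 1921/7657*e2 - 48372/7657*e3


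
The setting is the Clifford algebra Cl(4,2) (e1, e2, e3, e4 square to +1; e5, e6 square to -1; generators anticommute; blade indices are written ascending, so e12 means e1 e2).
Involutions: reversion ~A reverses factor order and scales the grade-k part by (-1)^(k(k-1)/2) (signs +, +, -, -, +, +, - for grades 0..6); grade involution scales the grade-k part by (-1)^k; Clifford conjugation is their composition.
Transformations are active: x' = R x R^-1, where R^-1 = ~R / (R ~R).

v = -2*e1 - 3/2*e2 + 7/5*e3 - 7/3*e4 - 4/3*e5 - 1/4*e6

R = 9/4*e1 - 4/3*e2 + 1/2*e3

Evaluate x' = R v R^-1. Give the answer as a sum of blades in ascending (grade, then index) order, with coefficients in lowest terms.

~R = 9/4*e1 - 4/3*e2 + 1/2*e3, and R ~R = 1021/144, so R^-1 = ~R / (1021/144).
R v = -9/5 - 145/24*e12 + 83/20*e13 - 21/4*e14 - 3*e15 - 9/16*e16 - 67/60*e23 + 28/9*e24 + 16/9*e25 + 1/3*e26 - 7/6*e34 - 2/3*e35 - 1/8*e36
Answer: 4378/5105*e1 + 22227/10210*e2 - 8443/5105*e3 + 7/3*e4 + 4/3*e5 + 1/4*e6


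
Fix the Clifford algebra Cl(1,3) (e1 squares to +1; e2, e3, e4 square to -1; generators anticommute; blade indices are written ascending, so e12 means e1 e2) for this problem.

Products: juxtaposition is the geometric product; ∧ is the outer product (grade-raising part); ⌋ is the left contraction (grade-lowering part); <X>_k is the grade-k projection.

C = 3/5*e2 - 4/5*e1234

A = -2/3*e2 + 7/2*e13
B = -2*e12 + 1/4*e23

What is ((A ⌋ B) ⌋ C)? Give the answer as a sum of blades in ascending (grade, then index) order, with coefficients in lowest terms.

step 1: 4/3*e1 + 1/6*e3
step 2: 2/15*e124 - 16/15*e234
Answer: 2/15*e124 - 16/15*e234


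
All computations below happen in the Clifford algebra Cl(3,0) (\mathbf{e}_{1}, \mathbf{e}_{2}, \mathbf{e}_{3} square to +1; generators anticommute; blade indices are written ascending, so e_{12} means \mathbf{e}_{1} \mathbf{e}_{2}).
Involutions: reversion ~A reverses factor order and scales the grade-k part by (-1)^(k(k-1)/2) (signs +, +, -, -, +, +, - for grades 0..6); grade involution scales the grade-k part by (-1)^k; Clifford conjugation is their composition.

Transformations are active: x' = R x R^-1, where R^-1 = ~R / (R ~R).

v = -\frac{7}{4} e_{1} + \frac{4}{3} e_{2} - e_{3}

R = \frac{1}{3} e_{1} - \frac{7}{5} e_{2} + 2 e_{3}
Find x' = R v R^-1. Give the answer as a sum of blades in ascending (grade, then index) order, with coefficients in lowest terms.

~R = \frac{1}{3} e_{1} - \frac{7}{5} e_{2} + 2 e_{3}, and R ~R = \frac{1366}{225}, so R^-1 = ~R / (\frac{1366}{225}).
R v = -\frac{89}{20} - \frac{361}{180} e_{12} + \frac{19}{6} e_{13} - \frac{19}{15} e_{23}
Answer: \frac{1723}{1366} e_{1} + \frac{5893}{8196} e_{2} - \frac{2639}{1366} e_{3}


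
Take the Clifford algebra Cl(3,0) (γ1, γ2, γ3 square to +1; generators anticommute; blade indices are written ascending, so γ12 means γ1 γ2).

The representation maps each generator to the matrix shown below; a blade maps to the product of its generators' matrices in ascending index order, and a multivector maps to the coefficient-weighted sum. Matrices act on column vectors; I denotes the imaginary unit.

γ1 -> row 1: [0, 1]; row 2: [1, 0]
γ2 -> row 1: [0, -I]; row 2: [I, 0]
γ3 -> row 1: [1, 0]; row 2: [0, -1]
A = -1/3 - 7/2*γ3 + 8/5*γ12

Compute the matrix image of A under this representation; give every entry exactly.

Bivector images (products of the table entries): rho(γ12) = rho(γ1)rho(γ2) = row 1: [I, 0]; row 2: [0, -I].
M = (-1/3)*1 + (-7/2)*rho(γ3) + (8/5)*rho(γ12), summed entrywise (1 is the identity matrix):
Answer: row 1: [-23/6 + 8*I/5, 0]; row 2: [0, 19/6 - 8*I/5]


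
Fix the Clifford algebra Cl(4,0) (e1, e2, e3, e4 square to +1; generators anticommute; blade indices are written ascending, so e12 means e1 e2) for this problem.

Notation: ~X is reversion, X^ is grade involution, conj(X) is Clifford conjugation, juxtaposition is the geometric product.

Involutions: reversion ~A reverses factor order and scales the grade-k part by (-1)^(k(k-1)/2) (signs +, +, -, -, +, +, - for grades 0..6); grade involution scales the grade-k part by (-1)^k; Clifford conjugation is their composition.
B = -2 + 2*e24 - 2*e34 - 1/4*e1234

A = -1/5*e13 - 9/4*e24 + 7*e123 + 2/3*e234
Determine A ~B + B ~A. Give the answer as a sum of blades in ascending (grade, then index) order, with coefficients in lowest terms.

first term: -9/2 - 1/6*e1 - 4/3*e2 - 4/3*e3 + 7/4*e4 + 77/80*e13 - 2/5*e14 + 9/2*e23 + 91/20*e24 - 14*e123 + 14*e124 + 14*e134 - 4/3*e234 - 2/5*e1234
second term: -9/2 - 1/6*e1 - 4/3*e2 - 4/3*e3 + 7/4*e4 - 77/80*e13 + 2/5*e14 - 9/2*e23 - 91/20*e24 + 14*e123 - 14*e124 - 14*e134 + 4/3*e234 - 2/5*e1234
Answer: -9 - 1/3*e1 - 8/3*e2 - 8/3*e3 + 7/2*e4 - 4/5*e1234


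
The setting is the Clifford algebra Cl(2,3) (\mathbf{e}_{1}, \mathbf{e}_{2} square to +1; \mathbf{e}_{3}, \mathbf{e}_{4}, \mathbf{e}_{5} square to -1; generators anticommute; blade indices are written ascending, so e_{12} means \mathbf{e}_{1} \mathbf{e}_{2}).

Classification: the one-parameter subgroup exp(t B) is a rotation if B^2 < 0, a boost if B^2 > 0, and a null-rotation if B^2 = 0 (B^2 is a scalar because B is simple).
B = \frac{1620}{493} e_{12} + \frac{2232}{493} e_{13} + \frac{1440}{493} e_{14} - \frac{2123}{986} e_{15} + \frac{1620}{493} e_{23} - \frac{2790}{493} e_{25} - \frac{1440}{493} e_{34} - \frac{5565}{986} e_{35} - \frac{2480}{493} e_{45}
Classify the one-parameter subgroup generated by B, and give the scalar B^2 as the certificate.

B^2 term by term: the squares give (\frac{1620}{493})^2*(e_{12})^2 + (\frac{2232}{493})^2*(e_{13})^2 + (\frac{1440}{493})^2*(e_{14})^2 + (-\frac{2123}{986})^2*(e_{15})^2 + (\frac{1620}{493})^2*(e_{23})^2 + (-\frac{2790}{493})^2*(e_{25})^2 + (-\frac{1440}{493})^2*(e_{34})^2 + (-\frac{5565}{986})^2*(e_{35})^2 + (-\frac{2480}{493})^2*(e_{45})^2 = \frac{2624400}{243049}*(-1) + \frac{4981824}{243049}*(+1) + \frac{2073600}{243049}*(+1) + \frac{4507129}{972196}*(+1) + \frac{2624400}{243049}*(+1) + \frac{7784100}{243049}*(+1) + \frac{2073600}{243049}*(-1) + \frac{30969225}{972196}*(-1) + \frac{6150400}{243049}*(-1) = 0 (each basis 2-blade squares to minus the product of its generators' squares); cross terms between blades sharing an index anticommute and cancel; the commuting (index-disjoint) pairs give grade-4 terms 2*c*c'*(blade product), which cancel blade by blade — e_{1234}: -\frac{4665600}{243049} + \frac{4665600}{243049} = 0; e_{1235}: -\frac{9015300}{243049} + \frac{12454560}{243049} - \frac{3439260}{243049} = 0; e_{1245}: -\frac{8035200}{243049} + \frac{8035200}{243049} = 0; e_{1345}: -\frac{11070720}{243049} + \frac{8013600}{243049} + \frac{3057120}{243049} = 0; e_{2345}: -\frac{8035200}{243049} + \frac{8035200}{243049} = 0 — confirming B is simple. So B^2 = 0.
Answer: null-rotation, certificate B^2 = 0. B^2 = 0 is basis-independent, so its sign is the whole story.


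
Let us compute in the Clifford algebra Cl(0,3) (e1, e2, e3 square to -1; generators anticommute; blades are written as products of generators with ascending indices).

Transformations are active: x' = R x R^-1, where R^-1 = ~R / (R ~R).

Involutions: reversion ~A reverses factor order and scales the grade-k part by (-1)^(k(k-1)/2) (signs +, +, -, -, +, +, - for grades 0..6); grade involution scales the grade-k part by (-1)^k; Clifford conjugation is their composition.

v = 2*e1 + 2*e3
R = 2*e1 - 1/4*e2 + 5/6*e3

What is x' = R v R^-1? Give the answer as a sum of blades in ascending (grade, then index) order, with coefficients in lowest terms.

~R = 2*e1 - 1/4*e2 + 5/6*e3, and R ~R = -685/144, so R^-1 = ~R / (-685/144).
R v = -17/3 + 1/2*e1 e2 + 7/3*e1 e3 - 1/2*e2 e3
Answer: 1894/685*e1 - 408/685*e2 - 2/137*e3


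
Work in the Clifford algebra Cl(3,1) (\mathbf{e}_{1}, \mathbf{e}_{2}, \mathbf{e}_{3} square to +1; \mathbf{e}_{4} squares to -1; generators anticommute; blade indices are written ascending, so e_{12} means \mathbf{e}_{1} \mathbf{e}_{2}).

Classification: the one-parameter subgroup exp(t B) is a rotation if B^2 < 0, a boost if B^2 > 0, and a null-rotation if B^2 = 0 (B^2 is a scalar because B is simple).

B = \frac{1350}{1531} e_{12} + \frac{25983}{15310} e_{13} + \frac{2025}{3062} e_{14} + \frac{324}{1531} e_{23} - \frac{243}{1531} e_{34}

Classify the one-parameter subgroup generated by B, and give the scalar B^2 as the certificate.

B^2 term by term: the squares give (\frac{1350}{1531})^2*(e_{12})^2 + (\frac{25983}{15310})^2*(e_{13})^2 + (\frac{2025}{3062})^2*(e_{14})^2 + (\frac{324}{1531})^2*(e_{23})^2 + (-\frac{243}{1531})^2*(e_{34})^2 = \frac{1822500}{2343961}*(-1) + \frac{675116289}{234396100}*(-1) + \frac{4100625}{9375844}*(+1) + \frac{104976}{2343961}*(-1) + \frac{59049}{2343961}*(+1) = -\frac{81}{25} (each basis 2-blade squares to minus the product of its generators' squares); cross terms between blades sharing an index anticommute and cancel; the commuting (index-disjoint) pairs give grade-4 terms 2*c*c'*(blade product), which cancel blade by blade — e_{1234}: -\frac{656100}{2343961} + \frac{656100}{2343961} = 0 — confirming B is simple. So B^2 = -\frac{81}{25}.
Answer: rotation, certificate B^2 = -\frac{81}{25}. Because -\frac{81}{25} is invariant under every versor sandwich, the classification follows from its sign alone.


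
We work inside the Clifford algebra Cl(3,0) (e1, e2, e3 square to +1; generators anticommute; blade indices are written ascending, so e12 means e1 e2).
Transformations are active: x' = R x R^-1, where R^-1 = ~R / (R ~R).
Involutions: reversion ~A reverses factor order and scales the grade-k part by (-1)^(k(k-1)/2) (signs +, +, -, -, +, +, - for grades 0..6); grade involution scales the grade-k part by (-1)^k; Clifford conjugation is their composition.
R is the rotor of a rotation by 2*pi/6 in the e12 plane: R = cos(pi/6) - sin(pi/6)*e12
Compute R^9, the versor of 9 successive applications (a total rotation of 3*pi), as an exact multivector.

The rotor phase is half the rotation angle and phases add under composition, so 9 steps in the e12 plane accumulate phase 9*(pi/6) = 3*pi/2: R^9 = cos(3*pi/2) - sin(3*pi/2)*e12.
cos(3*pi/2) = 0 and sin(3*pi/2) = -1, so R^9 = e12. The net rotation is 1*pi (after discarding 1 full turn, each of which contributes a factor -1 to the rotor); the rotor keeps the half-angle phase exactly.
Answer: e12
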